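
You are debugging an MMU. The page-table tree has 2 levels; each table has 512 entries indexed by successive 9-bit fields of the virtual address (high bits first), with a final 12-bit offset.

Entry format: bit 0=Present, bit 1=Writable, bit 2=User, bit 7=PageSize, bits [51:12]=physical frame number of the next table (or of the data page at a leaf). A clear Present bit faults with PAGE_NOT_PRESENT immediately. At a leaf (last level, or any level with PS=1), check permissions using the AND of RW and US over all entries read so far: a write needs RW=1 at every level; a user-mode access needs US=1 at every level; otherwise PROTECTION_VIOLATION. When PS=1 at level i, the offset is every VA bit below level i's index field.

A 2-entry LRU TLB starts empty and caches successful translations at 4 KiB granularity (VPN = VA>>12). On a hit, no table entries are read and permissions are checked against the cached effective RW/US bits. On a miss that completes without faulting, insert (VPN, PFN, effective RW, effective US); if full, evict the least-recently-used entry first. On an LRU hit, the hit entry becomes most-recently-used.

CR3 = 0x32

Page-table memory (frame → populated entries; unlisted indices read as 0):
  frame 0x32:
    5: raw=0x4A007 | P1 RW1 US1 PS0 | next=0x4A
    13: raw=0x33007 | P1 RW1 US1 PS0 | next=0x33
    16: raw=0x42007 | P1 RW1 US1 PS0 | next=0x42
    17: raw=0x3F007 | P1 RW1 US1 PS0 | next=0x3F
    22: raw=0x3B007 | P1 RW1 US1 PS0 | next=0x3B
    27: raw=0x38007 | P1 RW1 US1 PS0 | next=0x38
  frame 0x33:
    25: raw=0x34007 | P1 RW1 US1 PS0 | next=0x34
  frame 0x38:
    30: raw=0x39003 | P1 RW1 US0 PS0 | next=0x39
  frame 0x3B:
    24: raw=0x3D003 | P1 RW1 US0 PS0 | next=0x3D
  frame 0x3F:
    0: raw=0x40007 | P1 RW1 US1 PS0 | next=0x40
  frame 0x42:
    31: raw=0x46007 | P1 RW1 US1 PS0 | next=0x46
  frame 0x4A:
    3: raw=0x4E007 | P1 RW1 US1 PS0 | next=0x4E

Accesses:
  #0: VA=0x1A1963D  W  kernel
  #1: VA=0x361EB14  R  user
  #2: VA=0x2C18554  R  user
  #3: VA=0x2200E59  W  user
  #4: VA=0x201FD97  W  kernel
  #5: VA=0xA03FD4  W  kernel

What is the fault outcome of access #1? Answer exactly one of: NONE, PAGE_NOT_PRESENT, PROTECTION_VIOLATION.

Trace:
#0 VA=0x1A1963D (w,kernel):
  lvl0: tbl 0x32, slot 13 ⇒ 0x33007 (P1/RW1/US1/PS0)
  lvl1: tbl 0x33, slot 25 ⇒ 0x34007 (P1/RW1/US1/PS0)
  ⇒ phys 0x3463D  [2 reads]
#1 VA=0x361EB14 (r,user):
  lvl0: tbl 0x32, slot 27 ⇒ 0x38007 (P1/RW1/US1/PS0)
  lvl1: tbl 0x38, slot 30 ⇒ 0x39003 (P1/RW1/US0/PS0)
  → PROTECTION_VIOLATION  (2 entries read)
#2 VA=0x2C18554 (r,user):
  lvl0: tbl 0x32, slot 22 ⇒ 0x3B007 (P1/RW1/US1/PS0)
  lvl1: tbl 0x3B, slot 24 ⇒ 0x3D003 (P1/RW1/US0/PS0)
  → PROTECTION_VIOLATION  (2 entries read)
#3 VA=0x2200E59 (w,user):
  lvl0: tbl 0x32, slot 17 ⇒ 0x3F007 (P1/RW1/US1/PS0)
  lvl1: tbl 0x3F, slot 0 ⇒ 0x40007 (P1/RW1/US1/PS0)
  ⇒ phys 0x40E59  [2 reads]
#4 VA=0x201FD97 (w,kernel):
  lvl0: tbl 0x32, slot 16 ⇒ 0x42007 (P1/RW1/US1/PS0)
  lvl1: tbl 0x42, slot 31 ⇒ 0x46007 (P1/RW1/US1/PS0)
  ⇒ phys 0x46D97  [2 reads]
#5 VA=0xA03FD4 (w,kernel):
  lvl0: tbl 0x32, slot 5 ⇒ 0x4A007 (P1/RW1/US1/PS0)
  lvl1: tbl 0x4A, slot 3 ⇒ 0x4E007 (P1/RW1/US1/PS0)
  ⇒ phys 0x4EFD4  [2 reads]

Access #1 fault: PROTECTION_VIOLATION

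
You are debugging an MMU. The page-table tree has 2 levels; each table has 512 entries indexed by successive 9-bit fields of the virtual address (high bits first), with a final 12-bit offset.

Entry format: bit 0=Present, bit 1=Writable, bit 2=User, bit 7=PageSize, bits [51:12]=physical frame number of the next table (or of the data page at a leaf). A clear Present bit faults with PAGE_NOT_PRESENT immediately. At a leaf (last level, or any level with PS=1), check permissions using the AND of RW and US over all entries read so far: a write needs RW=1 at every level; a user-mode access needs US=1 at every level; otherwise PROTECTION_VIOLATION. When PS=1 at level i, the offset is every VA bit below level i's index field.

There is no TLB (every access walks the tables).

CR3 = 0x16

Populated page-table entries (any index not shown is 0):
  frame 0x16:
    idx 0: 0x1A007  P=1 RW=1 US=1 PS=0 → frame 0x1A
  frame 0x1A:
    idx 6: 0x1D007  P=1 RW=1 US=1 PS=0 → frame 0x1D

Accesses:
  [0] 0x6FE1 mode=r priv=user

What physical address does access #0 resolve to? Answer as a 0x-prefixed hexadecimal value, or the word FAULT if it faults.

Walk each access:
#0 VA=0x6FE1 (r,user):
  L0 @0x16[0] → 0x1A007  P=1,RW=1,US=1,PS=0
  L1 @0x1A[6] → 0x1D007  P=1,RW=1,US=1,PS=0
  → PA=0x1DFE1  (2 entries read)

Access #0 PA: 0x1DFE1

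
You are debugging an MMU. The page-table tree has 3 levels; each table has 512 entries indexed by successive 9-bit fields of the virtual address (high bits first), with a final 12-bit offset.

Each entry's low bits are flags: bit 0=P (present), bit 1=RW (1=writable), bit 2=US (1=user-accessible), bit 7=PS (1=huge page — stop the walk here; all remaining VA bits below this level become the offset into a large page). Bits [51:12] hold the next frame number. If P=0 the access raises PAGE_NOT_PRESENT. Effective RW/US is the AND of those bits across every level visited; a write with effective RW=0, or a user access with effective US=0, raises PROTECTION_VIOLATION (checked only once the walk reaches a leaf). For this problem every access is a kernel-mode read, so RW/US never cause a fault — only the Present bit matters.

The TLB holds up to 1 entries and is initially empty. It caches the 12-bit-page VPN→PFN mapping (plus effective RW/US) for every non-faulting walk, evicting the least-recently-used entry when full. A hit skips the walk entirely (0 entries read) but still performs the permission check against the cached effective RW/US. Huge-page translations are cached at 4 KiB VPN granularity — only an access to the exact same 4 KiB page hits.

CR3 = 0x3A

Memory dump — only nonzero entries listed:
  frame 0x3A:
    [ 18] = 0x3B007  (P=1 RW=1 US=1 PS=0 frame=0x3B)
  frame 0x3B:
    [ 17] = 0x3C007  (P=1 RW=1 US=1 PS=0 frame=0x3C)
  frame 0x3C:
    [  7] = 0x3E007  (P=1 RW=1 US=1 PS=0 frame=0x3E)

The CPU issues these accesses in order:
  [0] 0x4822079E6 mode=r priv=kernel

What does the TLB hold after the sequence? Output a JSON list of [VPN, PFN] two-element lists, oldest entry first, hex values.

Per-access translation:
#0 VA=0x4822079E6 (r,kernel):
  L0: frame=0x3A idx=18 entry=0x3B007 [P=1 RW=1 US=1 PS=0]
  L1: frame=0x3B idx=17 entry=0x3C007 [P=1 RW=1 US=1 PS=0]
  L2: frame=0x3C idx=7 entry=0x3E007 [P=1 RW=1 US=1 PS=0]
  → PA=0x3E9E6  (3 entries read)

TLB: [["0x482207", "0x3E"]]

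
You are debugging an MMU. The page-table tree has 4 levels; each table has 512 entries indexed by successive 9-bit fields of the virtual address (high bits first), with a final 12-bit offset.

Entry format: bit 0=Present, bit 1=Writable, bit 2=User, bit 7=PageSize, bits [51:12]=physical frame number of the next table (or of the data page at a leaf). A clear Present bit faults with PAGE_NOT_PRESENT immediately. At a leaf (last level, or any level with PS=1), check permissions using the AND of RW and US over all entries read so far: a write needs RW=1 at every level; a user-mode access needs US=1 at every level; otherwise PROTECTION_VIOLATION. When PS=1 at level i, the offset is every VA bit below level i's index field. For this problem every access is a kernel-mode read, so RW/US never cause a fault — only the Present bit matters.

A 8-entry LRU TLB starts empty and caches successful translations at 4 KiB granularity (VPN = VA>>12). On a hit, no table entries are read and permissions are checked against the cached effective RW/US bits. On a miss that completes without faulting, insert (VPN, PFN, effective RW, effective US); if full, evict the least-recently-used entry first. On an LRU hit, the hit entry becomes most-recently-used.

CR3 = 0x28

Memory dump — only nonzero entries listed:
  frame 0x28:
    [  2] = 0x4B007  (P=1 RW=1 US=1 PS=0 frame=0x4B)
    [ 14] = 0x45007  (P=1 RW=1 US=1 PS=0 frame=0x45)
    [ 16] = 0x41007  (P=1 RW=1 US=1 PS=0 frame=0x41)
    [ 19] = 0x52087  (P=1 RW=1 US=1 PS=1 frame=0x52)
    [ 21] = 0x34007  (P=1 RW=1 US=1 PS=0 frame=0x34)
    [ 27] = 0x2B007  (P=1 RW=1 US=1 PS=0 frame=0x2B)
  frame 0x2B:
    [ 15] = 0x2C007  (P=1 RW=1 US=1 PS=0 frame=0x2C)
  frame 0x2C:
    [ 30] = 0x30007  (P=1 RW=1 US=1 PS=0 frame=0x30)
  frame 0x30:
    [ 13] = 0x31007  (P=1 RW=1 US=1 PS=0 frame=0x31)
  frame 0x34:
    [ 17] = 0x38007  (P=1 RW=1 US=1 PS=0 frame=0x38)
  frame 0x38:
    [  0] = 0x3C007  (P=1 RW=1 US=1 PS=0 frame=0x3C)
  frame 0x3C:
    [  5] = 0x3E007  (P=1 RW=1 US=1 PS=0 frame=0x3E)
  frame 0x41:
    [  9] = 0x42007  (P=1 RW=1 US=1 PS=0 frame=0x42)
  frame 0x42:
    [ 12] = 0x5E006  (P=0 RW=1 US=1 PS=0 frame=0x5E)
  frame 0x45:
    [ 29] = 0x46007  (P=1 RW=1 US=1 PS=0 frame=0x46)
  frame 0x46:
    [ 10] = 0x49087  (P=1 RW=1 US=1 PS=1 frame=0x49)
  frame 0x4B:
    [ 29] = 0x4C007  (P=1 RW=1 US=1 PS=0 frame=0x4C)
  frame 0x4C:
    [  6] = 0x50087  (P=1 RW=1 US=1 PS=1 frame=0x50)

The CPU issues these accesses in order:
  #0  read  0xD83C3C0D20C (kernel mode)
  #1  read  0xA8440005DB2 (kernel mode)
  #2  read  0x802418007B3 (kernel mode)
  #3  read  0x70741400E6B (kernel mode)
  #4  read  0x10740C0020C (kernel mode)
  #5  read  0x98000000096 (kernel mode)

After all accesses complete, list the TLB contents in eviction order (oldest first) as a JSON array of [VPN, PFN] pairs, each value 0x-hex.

Trace:
#0 VA=0xD83C3C0D20C (r,kernel):
  lvl0: tbl 0x28, slot 27 ⇒ 0x2B007 (P1/RW1/US1/PS0)
  lvl1: tbl 0x2B, slot 15 ⇒ 0x2C007 (P1/RW1/US1/PS0)
  lvl2: tbl 0x2C, slot 30 ⇒ 0x30007 (P1/RW1/US1/PS0)
  lvl3: tbl 0x30, slot 13 ⇒ 0x31007 (P1/RW1/US1/PS0)
  ⇒ phys 0x3120C  [4 reads]
#1 VA=0xA8440005DB2 (r,kernel):
  lvl0: tbl 0x28, slot 21 ⇒ 0x34007 (P1/RW1/US1/PS0)
  lvl1: tbl 0x34, slot 17 ⇒ 0x38007 (P1/RW1/US1/PS0)
  lvl2: tbl 0x38, slot 0 ⇒ 0x3C007 (P1/RW1/US1/PS0)
  lvl3: tbl 0x3C, slot 5 ⇒ 0x3E007 (P1/RW1/US1/PS0)
  ⇒ phys 0x3EDB2  [4 reads]
#2 VA=0x802418007B3 (r,kernel):
  lvl0: tbl 0x28, slot 16 ⇒ 0x41007 (P1/RW1/US1/PS0)
  lvl1: tbl 0x41, slot 9 ⇒ 0x42007 (P1/RW1/US1/PS0)
  lvl2: tbl 0x42, slot 12 ⇒ 0x5E006 (P0/RW1/US1/PS0)
  → PAGE_NOT_PRESENT  (3 entries read)
#3 VA=0x70741400E6B (r,kernel):
  lvl0: tbl 0x28, slot 14 ⇒ 0x45007 (P1/RW1/US1/PS0)
  lvl1: tbl 0x45, slot 29 ⇒ 0x46007 (P1/RW1/US1/PS0)
  lvl2: tbl 0x46, slot 10 ⇒ 0x49087 (P1/RW1/US1/PS1)
  ⇒ phys 0x49E6B (huge @L2)  [3 reads]
#4 VA=0x10740C0020C (r,kernel):
  lvl0: tbl 0x28, slot 2 ⇒ 0x4B007 (P1/RW1/US1/PS0)
  lvl1: tbl 0x4B, slot 29 ⇒ 0x4C007 (P1/RW1/US1/PS0)
  lvl2: tbl 0x4C, slot 6 ⇒ 0x50087 (P1/RW1/US1/PS1)
  ⇒ phys 0x5020C (huge @L2)  [3 reads]
#5 VA=0x98000000096 (r,kernel):
  lvl0: tbl 0x28, slot 19 ⇒ 0x52087 (P1/RW1/US1/PS1)
  ⇒ phys 0x52096 (huge @L0)  [1 reads]

TLB: [["0xD83C3C0D", "0x31"], ["0xA8440005", "0x3E"], ["0x70741400", "0x49"], ["0x10740C00", "0x50"], ["0x98000000", "0x52"]]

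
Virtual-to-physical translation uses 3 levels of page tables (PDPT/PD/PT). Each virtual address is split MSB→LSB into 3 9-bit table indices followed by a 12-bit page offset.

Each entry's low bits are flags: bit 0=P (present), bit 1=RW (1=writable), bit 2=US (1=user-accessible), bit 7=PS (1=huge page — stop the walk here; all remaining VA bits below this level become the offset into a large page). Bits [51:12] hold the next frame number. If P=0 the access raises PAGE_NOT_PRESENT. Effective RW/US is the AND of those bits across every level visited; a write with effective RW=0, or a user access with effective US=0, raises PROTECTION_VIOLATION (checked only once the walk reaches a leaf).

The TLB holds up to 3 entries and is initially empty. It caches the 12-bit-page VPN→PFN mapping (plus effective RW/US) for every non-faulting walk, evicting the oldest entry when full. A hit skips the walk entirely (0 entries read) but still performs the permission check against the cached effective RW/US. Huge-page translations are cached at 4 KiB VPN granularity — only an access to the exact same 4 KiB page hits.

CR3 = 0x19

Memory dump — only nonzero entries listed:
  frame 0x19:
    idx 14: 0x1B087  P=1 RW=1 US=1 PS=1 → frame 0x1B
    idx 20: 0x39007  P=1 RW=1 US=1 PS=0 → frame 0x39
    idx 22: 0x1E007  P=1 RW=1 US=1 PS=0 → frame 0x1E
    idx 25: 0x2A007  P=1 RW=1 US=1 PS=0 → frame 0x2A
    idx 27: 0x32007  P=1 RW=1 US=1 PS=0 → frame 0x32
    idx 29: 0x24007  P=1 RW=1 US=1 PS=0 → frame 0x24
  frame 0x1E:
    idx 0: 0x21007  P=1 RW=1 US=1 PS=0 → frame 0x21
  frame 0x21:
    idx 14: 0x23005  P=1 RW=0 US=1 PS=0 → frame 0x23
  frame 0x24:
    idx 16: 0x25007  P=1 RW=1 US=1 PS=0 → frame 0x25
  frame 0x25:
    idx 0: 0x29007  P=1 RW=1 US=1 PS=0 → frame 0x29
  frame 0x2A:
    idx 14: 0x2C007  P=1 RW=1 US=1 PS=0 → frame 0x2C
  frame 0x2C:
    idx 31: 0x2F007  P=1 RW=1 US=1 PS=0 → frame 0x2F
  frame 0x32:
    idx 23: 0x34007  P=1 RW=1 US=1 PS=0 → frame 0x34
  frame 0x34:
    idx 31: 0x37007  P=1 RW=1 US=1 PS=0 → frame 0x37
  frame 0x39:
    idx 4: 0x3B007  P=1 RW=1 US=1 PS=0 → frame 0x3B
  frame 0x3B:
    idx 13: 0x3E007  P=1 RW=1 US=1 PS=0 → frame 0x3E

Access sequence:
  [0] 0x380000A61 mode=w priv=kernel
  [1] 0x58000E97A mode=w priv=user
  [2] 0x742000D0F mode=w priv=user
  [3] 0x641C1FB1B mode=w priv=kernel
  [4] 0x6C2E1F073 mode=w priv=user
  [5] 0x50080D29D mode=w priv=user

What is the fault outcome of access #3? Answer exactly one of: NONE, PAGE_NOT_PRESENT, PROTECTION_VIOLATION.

Per-access translation:
#0 VA=0x380000A61 (w,kernel):
  L0: frame=0x19 idx=14 entry=0x1B087 [P=1 RW=1 US=1 PS=1]
  ✓ 0x1BA61 (huge @L0)  — 1 lookups
#1 VA=0x58000E97A (w,user):
  L0: frame=0x19 idx=22 entry=0x1E007 [P=1 RW=1 US=1 PS=0]
  L1: frame=0x1E idx=0 entry=0x21007 [P=1 RW=1 US=1 PS=0]
  L2: frame=0x21 idx=14 entry=0x23005 [P=1 RW=0 US=1 PS=0]
  ⇒ fault: PROTECTION_VIOLATION  — 3 lookups
#2 VA=0x742000D0F (w,user):
  L0: frame=0x19 idx=29 entry=0x24007 [P=1 RW=1 US=1 PS=0]
  L1: frame=0x24 idx=16 entry=0x25007 [P=1 RW=1 US=1 PS=0]
  L2: frame=0x25 idx=0 entry=0x29007 [P=1 RW=1 US=1 PS=0]
  ✓ 0x29D0F  — 3 lookups
#3 VA=0x641C1FB1B (w,kernel):
  L0: frame=0x19 idx=25 entry=0x2A007 [P=1 RW=1 US=1 PS=0]
  L1: frame=0x2A idx=14 entry=0x2C007 [P=1 RW=1 US=1 PS=0]
  L2: frame=0x2C idx=31 entry=0x2F007 [P=1 RW=1 US=1 PS=0]
  ✓ 0x2FB1B  — 3 lookups
#4 VA=0x6C2E1F073 (w,user):
  L0: frame=0x19 idx=27 entry=0x32007 [P=1 RW=1 US=1 PS=0]
  L1: frame=0x32 idx=23 entry=0x34007 [P=1 RW=1 US=1 PS=0]
  L2: frame=0x34 idx=31 entry=0x37007 [P=1 RW=1 US=1 PS=0]
  ✓ 0x37073  — 3 lookups
#5 VA=0x50080D29D (w,user):
  L0: frame=0x19 idx=20 entry=0x39007 [P=1 RW=1 US=1 PS=0]
  L1: frame=0x39 idx=4 entry=0x3B007 [P=1 RW=1 US=1 PS=0]
  L2: frame=0x3B idx=13 entry=0x3E007 [P=1 RW=1 US=1 PS=0]
  ✓ 0x3E29D  — 3 lookups

Access #3 fault: NONE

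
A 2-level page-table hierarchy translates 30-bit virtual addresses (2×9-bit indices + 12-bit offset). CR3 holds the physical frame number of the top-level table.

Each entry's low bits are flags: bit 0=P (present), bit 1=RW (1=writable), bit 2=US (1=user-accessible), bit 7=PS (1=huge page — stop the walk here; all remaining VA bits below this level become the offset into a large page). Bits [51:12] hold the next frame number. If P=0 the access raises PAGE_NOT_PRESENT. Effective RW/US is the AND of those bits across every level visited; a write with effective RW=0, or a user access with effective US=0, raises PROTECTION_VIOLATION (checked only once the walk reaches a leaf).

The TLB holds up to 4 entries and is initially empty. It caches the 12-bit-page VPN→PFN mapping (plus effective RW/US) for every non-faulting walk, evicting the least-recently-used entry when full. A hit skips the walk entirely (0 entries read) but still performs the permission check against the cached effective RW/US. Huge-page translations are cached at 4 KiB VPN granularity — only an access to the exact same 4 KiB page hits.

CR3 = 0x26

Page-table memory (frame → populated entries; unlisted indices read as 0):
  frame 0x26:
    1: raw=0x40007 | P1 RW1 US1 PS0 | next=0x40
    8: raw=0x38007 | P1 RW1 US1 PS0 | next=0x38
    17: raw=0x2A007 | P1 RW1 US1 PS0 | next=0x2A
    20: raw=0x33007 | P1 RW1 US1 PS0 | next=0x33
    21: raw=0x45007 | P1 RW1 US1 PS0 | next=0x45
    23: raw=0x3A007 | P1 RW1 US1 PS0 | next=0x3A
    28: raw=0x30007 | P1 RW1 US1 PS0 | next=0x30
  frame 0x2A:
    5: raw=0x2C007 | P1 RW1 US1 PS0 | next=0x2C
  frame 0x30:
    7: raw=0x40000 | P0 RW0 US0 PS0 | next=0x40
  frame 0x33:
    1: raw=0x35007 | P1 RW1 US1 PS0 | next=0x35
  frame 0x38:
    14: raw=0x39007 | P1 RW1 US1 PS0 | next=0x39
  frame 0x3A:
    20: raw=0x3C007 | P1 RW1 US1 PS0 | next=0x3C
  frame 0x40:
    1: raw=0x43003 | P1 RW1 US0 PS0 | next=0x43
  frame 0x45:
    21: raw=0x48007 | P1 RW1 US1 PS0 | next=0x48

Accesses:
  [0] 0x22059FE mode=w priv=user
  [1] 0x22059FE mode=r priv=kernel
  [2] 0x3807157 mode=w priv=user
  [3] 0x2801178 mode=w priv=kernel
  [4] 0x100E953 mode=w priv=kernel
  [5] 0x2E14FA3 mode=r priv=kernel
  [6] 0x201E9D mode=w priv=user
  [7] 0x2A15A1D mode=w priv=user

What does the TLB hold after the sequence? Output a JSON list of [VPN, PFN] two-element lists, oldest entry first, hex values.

Per-access translation:
#0 VA=0x22059FE (w,user):
  L0: frame=0x26 idx=17 entry=0x2A007 [P=1 RW=1 US=1 PS=0]
  L1: frame=0x2A idx=5 entry=0x2C007 [P=1 RW=1 US=1 PS=0]
  ⇒ phys 0x2C9FE  [2 reads]
#1 VA=0x22059FE (r,kernel):
  TLB hit vpn=0x2205 → PA=0x2C9FE
#2 VA=0x3807157 (w,user):
  L0: frame=0x26 idx=28 entry=0x30007 [P=1 RW=1 US=1 PS=0]
  L1: frame=0x30 idx=7 entry=0x40000 [P=0 RW=0 US=0 PS=0]
  ⇒ fault: PAGE_NOT_PRESENT  — 2 lookups
#3 VA=0x2801178 (w,kernel):
  L0: frame=0x26 idx=20 entry=0x33007 [P=1 RW=1 US=1 PS=0]
  L1: frame=0x33 idx=1 entry=0x35007 [P=1 RW=1 US=1 PS=0]
  ⇒ phys 0x35178  [2 reads]
#4 VA=0x100E953 (w,kernel):
  L0: frame=0x26 idx=8 entry=0x38007 [P=1 RW=1 US=1 PS=0]
  L1: frame=0x38 idx=14 entry=0x39007 [P=1 RW=1 US=1 PS=0]
  ⇒ phys 0x39953  [2 reads]
#5 VA=0x2E14FA3 (r,kernel):
  L0: frame=0x26 idx=23 entry=0x3A007 [P=1 RW=1 US=1 PS=0]
  L1: frame=0x3A idx=20 entry=0x3C007 [P=1 RW=1 US=1 PS=0]
  ⇒ phys 0x3CFA3  [2 reads]
#6 VA=0x201E9D (w,user):
  L0: frame=0x26 idx=1 entry=0x40007 [P=1 RW=1 US=1 PS=0]
  L1: frame=0x40 idx=1 entry=0x43003 [P=1 RW=1 US=0 PS=0]
  ⇒ fault: PROTECTION_VIOLATION  — 2 lookups
#7 VA=0x2A15A1D (w,user):
  L0: frame=0x26 idx=21 entry=0x45007 [P=1 RW=1 US=1 PS=0]
  L1: frame=0x45 idx=21 entry=0x48007 [P=1 RW=1 US=1 PS=0]
  ⇒ phys 0x48A1D  [2 reads]

TLB: [["0x2801", "0x35"], ["0x100E", "0x39"], ["0x2E14", "0x3C"], ["0x2A15", "0x48"]]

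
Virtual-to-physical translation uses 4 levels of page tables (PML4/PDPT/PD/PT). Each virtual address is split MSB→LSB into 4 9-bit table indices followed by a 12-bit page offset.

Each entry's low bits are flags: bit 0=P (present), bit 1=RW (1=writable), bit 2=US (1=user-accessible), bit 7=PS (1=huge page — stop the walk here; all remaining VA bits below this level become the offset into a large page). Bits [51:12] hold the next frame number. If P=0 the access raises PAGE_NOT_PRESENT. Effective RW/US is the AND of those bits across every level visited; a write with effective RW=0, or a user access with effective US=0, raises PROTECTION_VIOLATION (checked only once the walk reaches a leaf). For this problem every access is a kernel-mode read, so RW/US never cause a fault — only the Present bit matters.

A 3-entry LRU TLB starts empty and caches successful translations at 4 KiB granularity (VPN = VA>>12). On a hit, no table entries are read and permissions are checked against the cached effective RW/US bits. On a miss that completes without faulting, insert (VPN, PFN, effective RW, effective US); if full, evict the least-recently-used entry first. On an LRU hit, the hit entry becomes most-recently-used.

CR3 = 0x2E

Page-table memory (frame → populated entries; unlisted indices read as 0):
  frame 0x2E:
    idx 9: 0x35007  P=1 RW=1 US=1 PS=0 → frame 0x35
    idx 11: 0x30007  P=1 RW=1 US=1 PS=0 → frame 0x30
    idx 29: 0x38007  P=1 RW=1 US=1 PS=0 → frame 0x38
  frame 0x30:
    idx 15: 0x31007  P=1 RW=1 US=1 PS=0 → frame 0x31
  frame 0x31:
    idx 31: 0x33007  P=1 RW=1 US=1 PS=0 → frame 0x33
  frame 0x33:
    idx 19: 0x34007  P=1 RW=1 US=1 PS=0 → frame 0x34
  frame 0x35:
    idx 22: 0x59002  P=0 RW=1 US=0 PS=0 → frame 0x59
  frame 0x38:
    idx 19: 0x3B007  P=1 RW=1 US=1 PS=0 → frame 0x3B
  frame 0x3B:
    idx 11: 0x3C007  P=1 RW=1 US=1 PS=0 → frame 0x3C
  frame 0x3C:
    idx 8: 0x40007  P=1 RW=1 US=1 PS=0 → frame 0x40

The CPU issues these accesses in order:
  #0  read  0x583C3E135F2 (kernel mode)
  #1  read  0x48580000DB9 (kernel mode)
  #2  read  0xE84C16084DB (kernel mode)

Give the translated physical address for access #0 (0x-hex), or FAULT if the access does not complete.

Trace:
#0 VA=0x583C3E135F2 (r,kernel):
  [0] read 0x2E idx=11: raw=0x30007 flags P=1 W=1 U=1 S=0
  [1] read 0x30 idx=15: raw=0x31007 flags P=1 W=1 U=1 S=0
  [2] read 0x31 idx=31: raw=0x33007 flags P=1 W=1 U=1 S=0
  [3] read 0x33 idx=19: raw=0x34007 flags P=1 W=1 U=1 S=0
  ⇒ phys 0x345F2  [4 reads]
#1 VA=0x48580000DB9 (r,kernel):
  [0] read 0x2E idx=9: raw=0x35007 flags P=1 W=1 U=1 S=0
  [1] read 0x35 idx=22: raw=0x59002 flags P=0 W=1 U=0 S=0
  ⇒ fault: PAGE_NOT_PRESENT  — 2 lookups
#2 VA=0xE84C16084DB (r,kernel):
  [0] read 0x2E idx=29: raw=0x38007 flags P=1 W=1 U=1 S=0
  [1] read 0x38 idx=19: raw=0x3B007 flags P=1 W=1 U=1 S=0
  [2] read 0x3B idx=11: raw=0x3C007 flags P=1 W=1 U=1 S=0
  [3] read 0x3C idx=8: raw=0x40007 flags P=1 W=1 U=1 S=0
  ⇒ phys 0x404DB  [4 reads]

Access #0 PA: 0x345F2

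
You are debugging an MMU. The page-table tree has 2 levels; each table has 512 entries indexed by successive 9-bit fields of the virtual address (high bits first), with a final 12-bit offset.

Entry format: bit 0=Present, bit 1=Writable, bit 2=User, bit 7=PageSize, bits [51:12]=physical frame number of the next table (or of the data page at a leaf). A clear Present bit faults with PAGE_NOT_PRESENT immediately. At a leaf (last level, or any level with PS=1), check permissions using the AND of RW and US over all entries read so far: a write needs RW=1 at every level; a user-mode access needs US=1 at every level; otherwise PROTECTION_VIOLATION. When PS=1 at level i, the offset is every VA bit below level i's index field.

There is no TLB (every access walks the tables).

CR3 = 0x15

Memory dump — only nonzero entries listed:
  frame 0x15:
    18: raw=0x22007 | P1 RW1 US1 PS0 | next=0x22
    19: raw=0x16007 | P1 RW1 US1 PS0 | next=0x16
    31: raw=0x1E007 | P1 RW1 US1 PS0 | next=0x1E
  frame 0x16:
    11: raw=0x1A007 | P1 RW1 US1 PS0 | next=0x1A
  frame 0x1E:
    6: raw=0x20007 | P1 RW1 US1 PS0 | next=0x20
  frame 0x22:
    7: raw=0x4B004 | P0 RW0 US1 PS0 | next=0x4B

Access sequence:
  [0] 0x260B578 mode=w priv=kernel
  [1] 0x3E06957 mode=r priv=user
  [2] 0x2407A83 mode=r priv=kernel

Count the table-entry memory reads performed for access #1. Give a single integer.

Per-access translation:
#0 VA=0x260B578 (w,kernel):
  L0 @0x15[19] → 0x16007  P=1,RW=1,US=1,PS=0
  L1 @0x16[11] → 0x1A007  P=1,RW=1,US=1,PS=0
  ⇒ phys 0x1A578  [2 reads]
#1 VA=0x3E06957 (r,user):
  L0 @0x15[31] → 0x1E007  P=1,RW=1,US=1,PS=0
  L1 @0x1E[6] → 0x20007  P=1,RW=1,US=1,PS=0
  ⇒ phys 0x20957  [2 reads]
#2 VA=0x2407A83 (r,kernel):
  L0 @0x15[18] → 0x22007  P=1,RW=1,US=1,PS=0
  L1 @0x22[7] → 0x4B004  P=0,RW=0,US=1,PS=0
  → PAGE_NOT_PRESENT  (2 entries read)

Entries read for #1: 2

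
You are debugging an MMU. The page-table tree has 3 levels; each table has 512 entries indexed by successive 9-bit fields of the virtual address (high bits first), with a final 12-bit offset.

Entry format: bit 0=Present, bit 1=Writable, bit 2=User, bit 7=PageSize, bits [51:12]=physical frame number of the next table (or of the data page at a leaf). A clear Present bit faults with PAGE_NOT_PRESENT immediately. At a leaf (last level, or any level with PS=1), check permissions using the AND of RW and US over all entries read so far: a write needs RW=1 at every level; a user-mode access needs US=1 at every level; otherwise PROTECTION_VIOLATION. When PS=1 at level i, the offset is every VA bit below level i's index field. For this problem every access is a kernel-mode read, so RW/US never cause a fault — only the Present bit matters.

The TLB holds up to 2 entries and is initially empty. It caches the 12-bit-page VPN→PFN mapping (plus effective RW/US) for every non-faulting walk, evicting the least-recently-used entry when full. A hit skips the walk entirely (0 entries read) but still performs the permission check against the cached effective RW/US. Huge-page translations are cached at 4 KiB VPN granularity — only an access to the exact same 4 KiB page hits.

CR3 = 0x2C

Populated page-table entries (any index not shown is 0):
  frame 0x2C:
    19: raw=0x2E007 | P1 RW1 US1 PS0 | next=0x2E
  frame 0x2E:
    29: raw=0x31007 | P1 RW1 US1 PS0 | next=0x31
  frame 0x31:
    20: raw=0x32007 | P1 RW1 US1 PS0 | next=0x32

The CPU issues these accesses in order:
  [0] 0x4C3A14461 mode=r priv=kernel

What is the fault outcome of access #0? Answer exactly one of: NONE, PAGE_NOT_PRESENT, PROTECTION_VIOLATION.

Per-access translation:
#0 VA=0x4C3A14461 (r,kernel):
  [0] read 0x2C idx=19: raw=0x2E007 flags P=1 W=1 U=1 S=0
  [1] read 0x2E idx=29: raw=0x31007 flags P=1 W=1 U=1 S=0
  [2] read 0x31 idx=20: raw=0x32007 flags P=1 W=1 U=1 S=0
  ⇒ phys 0x32461  [3 reads]

Access #0 fault: NONE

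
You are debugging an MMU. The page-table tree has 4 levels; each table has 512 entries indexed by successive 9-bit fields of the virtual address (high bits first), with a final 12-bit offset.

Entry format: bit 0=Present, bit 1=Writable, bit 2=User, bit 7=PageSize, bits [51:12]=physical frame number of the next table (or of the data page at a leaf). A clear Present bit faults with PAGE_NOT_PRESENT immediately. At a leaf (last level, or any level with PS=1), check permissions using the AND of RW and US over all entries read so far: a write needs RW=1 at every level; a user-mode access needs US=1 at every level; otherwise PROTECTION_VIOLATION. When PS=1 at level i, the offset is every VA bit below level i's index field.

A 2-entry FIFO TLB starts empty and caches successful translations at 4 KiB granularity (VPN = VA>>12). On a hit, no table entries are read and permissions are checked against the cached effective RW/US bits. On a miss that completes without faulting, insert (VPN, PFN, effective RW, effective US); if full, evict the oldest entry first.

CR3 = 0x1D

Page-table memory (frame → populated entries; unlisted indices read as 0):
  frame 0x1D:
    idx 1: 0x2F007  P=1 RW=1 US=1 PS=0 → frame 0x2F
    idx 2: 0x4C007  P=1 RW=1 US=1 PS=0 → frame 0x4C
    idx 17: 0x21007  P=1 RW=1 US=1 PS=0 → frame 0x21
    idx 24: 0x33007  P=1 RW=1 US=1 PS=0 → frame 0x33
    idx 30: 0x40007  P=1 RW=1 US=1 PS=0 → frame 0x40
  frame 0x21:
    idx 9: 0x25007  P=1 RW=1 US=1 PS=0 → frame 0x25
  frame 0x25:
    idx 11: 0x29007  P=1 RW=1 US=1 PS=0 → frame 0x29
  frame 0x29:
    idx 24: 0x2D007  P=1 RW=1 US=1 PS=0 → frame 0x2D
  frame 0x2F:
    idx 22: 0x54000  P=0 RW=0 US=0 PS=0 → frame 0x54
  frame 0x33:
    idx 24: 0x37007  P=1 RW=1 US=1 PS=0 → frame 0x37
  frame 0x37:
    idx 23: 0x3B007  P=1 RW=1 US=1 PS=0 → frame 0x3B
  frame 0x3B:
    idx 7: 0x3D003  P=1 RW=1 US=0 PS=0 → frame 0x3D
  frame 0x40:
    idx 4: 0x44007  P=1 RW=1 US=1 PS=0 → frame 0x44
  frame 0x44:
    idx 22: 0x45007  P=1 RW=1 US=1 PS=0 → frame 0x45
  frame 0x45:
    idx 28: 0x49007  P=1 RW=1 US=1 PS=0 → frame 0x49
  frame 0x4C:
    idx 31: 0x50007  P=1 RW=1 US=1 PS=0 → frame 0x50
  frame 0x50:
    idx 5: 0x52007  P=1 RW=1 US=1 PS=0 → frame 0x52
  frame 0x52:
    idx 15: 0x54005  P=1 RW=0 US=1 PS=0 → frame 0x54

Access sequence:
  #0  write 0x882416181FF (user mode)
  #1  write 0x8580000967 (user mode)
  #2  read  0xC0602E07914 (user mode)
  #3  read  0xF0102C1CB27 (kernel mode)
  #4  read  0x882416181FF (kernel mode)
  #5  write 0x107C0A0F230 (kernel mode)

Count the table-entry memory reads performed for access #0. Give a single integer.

Per-access translation:
#0 VA=0x882416181FF (w,user):
  L0 @0x1D[17] → 0x21007  P=1,RW=1,US=1,PS=0
  L1 @0x21[9] → 0x25007  P=1,RW=1,US=1,PS=0
  L2 @0x25[11] → 0x29007  P=1,RW=1,US=1,PS=0
  L3 @0x29[24] → 0x2D007  P=1,RW=1,US=1,PS=0
  → PA=0x2D1FF  (4 entries read)
#1 VA=0x8580000967 (w,user):
  L0 @0x1D[1] → 0x2F007  P=1,RW=1,US=1,PS=0
  L1 @0x2F[22] → 0x54000  P=0,RW=0,US=0,PS=0
  ⇒ fault: PAGE_NOT_PRESENT  — 2 lookups
#2 VA=0xC0602E07914 (r,user):
  L0 @0x1D[24] → 0x33007  P=1,RW=1,US=1,PS=0
  L1 @0x33[24] → 0x37007  P=1,RW=1,US=1,PS=0
  L2 @0x37[23] → 0x3B007  P=1,RW=1,US=1,PS=0
  L3 @0x3B[7] → 0x3D003  P=1,RW=1,US=0,PS=0
  ⇒ fault: PROTECTION_VIOLATION  — 4 lookups
#3 VA=0xF0102C1CB27 (r,kernel):
  L0 @0x1D[30] → 0x40007  P=1,RW=1,US=1,PS=0
  L1 @0x40[4] → 0x44007  P=1,RW=1,US=1,PS=0
  L2 @0x44[22] → 0x45007  P=1,RW=1,US=1,PS=0
  L3 @0x45[28] → 0x49007  P=1,RW=1,US=1,PS=0
  → PA=0x49B27  (4 entries read)
#4 VA=0x882416181FF (r,kernel):
  TLB hit vpn=0x88241618 → PA=0x2D1FF
#5 VA=0x107C0A0F230 (w,kernel):
  L0 @0x1D[2] → 0x4C007  P=1,RW=1,US=1,PS=0
  L1 @0x4C[31] → 0x50007  P=1,RW=1,US=1,PS=0
  L2 @0x50[5] → 0x52007  P=1,RW=1,US=1,PS=0
  L3 @0x52[15] → 0x54005  P=1,RW=0,US=1,PS=0
  ⇒ fault: PROTECTION_VIOLATION  — 4 lookups

Entries read for #0: 4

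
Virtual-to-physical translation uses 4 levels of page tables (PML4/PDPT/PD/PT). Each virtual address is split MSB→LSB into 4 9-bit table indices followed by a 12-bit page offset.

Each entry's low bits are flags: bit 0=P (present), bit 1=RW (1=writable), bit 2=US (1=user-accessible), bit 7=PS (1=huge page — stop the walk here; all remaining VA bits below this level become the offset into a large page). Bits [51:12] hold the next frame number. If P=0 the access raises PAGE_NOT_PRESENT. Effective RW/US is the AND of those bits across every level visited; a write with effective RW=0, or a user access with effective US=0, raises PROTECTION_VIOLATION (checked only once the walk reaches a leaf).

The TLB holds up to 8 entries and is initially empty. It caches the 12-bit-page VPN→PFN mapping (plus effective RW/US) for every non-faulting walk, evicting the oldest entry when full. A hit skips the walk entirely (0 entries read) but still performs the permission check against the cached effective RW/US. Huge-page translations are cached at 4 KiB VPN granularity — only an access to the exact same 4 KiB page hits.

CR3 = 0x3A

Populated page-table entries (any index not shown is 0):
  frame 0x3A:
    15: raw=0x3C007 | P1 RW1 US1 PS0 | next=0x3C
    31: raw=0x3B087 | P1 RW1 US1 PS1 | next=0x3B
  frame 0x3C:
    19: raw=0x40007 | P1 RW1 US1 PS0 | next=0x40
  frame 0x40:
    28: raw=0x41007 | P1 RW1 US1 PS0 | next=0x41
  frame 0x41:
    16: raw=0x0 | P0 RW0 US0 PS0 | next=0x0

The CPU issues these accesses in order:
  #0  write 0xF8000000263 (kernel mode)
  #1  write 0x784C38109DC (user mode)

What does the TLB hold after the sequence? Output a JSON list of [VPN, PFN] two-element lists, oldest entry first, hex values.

Per-access translation:
#0 VA=0xF8000000263 (w,kernel):
  [0] read 0x3A idx=31: raw=0x3B087 flags P=1 W=1 U=1 S=1
  → PA=0x3B263 (huge @L0)  (1 entries read)
#1 VA=0x784C38109DC (w,user):
  [0] read 0x3A idx=15: raw=0x3C007 flags P=1 W=1 U=1 S=0
  [1] read 0x3C idx=19: raw=0x40007 flags P=1 W=1 U=1 S=0
  [2] read 0x40 idx=28: raw=0x41007 flags P=1 W=1 U=1 S=0
  [3] read 0x41 idx=16: raw=0x0 flags P=0 W=0 U=0 S=0
  ⇒ fault: PAGE_NOT_PRESENT  — 4 lookups

TLB: [["0xF8000000", "0x3B"]]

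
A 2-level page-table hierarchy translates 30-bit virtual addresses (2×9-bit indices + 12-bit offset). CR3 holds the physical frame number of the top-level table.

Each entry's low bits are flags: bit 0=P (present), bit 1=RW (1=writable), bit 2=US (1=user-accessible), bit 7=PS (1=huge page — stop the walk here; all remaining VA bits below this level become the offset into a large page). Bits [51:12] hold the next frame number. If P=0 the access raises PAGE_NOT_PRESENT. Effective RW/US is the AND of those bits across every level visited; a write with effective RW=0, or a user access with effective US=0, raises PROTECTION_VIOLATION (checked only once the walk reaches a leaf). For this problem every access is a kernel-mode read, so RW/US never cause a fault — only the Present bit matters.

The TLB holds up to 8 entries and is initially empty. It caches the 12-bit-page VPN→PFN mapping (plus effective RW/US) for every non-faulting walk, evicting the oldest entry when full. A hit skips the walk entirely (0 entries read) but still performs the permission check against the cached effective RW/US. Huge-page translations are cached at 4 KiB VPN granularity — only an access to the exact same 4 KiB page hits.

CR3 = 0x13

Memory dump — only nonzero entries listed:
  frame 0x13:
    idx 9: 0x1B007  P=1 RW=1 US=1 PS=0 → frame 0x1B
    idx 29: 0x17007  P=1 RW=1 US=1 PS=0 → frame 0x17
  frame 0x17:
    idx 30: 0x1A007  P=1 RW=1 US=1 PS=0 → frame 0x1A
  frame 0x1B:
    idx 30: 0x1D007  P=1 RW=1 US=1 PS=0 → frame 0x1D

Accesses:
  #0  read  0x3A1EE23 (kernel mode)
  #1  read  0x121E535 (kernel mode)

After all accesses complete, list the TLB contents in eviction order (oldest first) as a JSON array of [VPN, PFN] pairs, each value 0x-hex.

Trace:
#0 VA=0x3A1EE23 (r,kernel):
  lvl0: tbl 0x13, slot 29 ⇒ 0x17007 (P1/RW1/US1/PS0)
  lvl1: tbl 0x17, slot 30 ⇒ 0x1A007 (P1/RW1/US1/PS0)
  ✓ 0x1AE23  — 2 lookups
#1 VA=0x121E535 (r,kernel):
  lvl0: tbl 0x13, slot 9 ⇒ 0x1B007 (P1/RW1/US1/PS0)
  lvl1: tbl 0x1B, slot 30 ⇒ 0x1D007 (P1/RW1/US1/PS0)
  ✓ 0x1D535  — 2 lookups

TLB: [["0x3A1E", "0x1A"], ["0x121E", "0x1D"]]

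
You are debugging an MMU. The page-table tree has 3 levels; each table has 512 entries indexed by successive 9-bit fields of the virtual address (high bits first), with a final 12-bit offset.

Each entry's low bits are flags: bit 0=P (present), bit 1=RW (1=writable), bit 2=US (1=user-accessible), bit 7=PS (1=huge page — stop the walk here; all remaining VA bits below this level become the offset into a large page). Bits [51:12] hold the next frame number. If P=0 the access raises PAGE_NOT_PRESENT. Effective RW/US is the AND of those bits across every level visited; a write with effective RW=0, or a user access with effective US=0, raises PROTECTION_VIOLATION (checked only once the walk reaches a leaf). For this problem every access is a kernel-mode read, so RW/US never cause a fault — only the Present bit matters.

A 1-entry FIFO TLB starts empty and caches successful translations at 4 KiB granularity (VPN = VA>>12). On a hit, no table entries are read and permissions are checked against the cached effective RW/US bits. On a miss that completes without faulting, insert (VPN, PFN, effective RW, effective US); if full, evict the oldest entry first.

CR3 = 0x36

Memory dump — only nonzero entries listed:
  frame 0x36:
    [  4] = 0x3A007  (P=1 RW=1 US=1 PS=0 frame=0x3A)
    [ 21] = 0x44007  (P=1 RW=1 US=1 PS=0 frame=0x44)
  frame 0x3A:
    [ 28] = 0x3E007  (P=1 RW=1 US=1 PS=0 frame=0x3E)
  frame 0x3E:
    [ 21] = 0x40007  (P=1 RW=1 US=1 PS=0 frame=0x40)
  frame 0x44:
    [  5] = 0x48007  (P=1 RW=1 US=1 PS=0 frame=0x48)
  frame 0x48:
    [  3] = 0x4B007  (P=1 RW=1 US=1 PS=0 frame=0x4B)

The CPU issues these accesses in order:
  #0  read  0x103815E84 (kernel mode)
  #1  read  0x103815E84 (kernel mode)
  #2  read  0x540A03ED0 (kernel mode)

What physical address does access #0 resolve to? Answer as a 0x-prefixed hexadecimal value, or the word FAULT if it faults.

Walk each access:
#0 VA=0x103815E84 (r,kernel):
  L0 @0x36[4] → 0x3A007  P=1,RW=1,US=1,PS=0
  L1 @0x3A[28] → 0x3E007  P=1,RW=1,US=1,PS=0
  L2 @0x3E[21] → 0x40007  P=1,RW=1,US=1,PS=0
  → PA=0x40E84  (3 entries read)
#1 VA=0x103815E84 (r,kernel):
  TLB hit vpn=0x103815 → PA=0x40E84
#2 VA=0x540A03ED0 (r,kernel):
  L0 @0x36[21] → 0x44007  P=1,RW=1,US=1,PS=0
  L1 @0x44[5] → 0x48007  P=1,RW=1,US=1,PS=0
  L2 @0x48[3] → 0x4B007  P=1,RW=1,US=1,PS=0
  → PA=0x4BED0  (3 entries read)

Access #0 PA: 0x40E84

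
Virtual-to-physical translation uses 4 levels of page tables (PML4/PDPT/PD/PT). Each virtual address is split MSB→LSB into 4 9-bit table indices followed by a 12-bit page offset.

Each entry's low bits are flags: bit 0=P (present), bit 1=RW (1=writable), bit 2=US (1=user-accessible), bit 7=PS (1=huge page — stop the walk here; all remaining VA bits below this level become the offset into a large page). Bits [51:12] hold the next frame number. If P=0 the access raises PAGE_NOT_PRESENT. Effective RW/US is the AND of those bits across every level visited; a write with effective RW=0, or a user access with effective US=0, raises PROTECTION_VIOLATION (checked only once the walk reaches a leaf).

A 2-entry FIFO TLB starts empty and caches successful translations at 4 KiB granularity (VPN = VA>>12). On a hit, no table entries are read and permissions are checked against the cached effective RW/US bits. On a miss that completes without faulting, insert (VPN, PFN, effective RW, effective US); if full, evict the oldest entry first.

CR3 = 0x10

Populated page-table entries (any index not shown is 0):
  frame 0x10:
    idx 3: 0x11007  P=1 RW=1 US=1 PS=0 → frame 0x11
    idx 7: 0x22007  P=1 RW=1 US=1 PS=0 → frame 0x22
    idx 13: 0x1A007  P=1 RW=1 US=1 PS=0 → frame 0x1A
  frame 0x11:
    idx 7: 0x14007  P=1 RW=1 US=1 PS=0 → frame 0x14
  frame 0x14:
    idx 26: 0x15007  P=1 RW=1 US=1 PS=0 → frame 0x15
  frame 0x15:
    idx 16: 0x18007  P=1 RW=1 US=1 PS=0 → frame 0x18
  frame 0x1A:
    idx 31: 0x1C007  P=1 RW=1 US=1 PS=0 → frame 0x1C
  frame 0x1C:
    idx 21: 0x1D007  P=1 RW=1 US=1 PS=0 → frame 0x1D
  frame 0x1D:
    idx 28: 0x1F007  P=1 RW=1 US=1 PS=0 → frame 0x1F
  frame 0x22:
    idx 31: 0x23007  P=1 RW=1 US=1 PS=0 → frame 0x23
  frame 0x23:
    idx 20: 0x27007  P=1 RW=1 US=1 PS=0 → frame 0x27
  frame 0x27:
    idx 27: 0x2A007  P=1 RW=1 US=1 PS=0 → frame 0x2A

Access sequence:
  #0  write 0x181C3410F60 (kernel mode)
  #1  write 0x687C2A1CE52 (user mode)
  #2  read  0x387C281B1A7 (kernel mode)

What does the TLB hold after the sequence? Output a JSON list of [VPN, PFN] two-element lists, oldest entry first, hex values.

Per-access translation:
#0 VA=0x181C3410F60 (w,kernel):
  lvl0: tbl 0x10, slot 3 ⇒ 0x11007 (P1/RW1/US1/PS0)
  lvl1: tbl 0x11, slot 7 ⇒ 0x14007 (P1/RW1/US1/PS0)
  lvl2: tbl 0x14, slot 26 ⇒ 0x15007 (P1/RW1/US1/PS0)
  lvl3: tbl 0x15, slot 16 ⇒ 0x18007 (P1/RW1/US1/PS0)
  ⇒ phys 0x18F60  [4 reads]
#1 VA=0x687C2A1CE52 (w,user):
  lvl0: tbl 0x10, slot 13 ⇒ 0x1A007 (P1/RW1/US1/PS0)
  lvl1: tbl 0x1A, slot 31 ⇒ 0x1C007 (P1/RW1/US1/PS0)
  lvl2: tbl 0x1C, slot 21 ⇒ 0x1D007 (P1/RW1/US1/PS0)
  lvl3: tbl 0x1D, slot 28 ⇒ 0x1F007 (P1/RW1/US1/PS0)
  ⇒ phys 0x1FE52  [4 reads]
#2 VA=0x387C281B1A7 (r,kernel):
  lvl0: tbl 0x10, slot 7 ⇒ 0x22007 (P1/RW1/US1/PS0)
  lvl1: tbl 0x22, slot 31 ⇒ 0x23007 (P1/RW1/US1/PS0)
  lvl2: tbl 0x23, slot 20 ⇒ 0x27007 (P1/RW1/US1/PS0)
  lvl3: tbl 0x27, slot 27 ⇒ 0x2A007 (P1/RW1/US1/PS0)
  ⇒ phys 0x2A1A7  [4 reads]

TLB: [["0x687C2A1C", "0x1F"], ["0x387C281B", "0x2A"]]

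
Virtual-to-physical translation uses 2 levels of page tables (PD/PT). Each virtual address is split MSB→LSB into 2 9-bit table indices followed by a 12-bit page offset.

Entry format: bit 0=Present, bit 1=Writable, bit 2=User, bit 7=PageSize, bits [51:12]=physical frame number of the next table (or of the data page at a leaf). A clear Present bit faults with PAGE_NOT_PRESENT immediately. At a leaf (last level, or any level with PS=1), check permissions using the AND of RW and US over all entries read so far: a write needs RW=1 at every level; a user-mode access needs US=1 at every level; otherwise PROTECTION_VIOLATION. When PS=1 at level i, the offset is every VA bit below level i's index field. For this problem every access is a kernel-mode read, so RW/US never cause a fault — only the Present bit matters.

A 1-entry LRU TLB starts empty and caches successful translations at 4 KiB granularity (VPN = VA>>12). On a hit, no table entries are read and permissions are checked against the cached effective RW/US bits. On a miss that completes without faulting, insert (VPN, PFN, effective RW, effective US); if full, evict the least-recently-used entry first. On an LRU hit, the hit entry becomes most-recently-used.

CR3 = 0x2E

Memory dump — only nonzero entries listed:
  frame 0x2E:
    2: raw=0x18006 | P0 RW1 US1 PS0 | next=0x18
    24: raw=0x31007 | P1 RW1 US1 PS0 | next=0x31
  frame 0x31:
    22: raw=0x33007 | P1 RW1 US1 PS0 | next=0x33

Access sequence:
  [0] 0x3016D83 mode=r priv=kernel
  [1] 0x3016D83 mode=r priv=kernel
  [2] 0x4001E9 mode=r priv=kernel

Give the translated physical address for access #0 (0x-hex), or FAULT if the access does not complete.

Walk each access:
#0 VA=0x3016D83 (r,kernel):
  lvl0: tbl 0x2E, slot 24 ⇒ 0x31007 (P1/RW1/US1/PS0)
  lvl1: tbl 0x31, slot 22 ⇒ 0x33007 (P1/RW1/US1/PS0)
  ⇒ phys 0x33D83  [2 reads]
#1 VA=0x3016D83 (r,kernel):
  TLB hit vpn=0x3016 → PA=0x33D83
#2 VA=0x4001E9 (r,kernel):
  lvl0: tbl 0x2E, slot 2 ⇒ 0x18006 (P0/RW1/US1/PS0)
  ✗ PAGE_NOT_PRESENT  [1 reads]

Access #0 PA: 0x33D83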